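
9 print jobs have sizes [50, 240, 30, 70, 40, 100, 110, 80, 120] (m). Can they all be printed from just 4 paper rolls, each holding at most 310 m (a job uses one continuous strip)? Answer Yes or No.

Yes

A valid assignment using 3 paper rolls:
  roll 1: 240 + 70 = 310
  roll 2: 120 + 110 + 80 = 310
  roll 3: 100 + 50 + 40 + 30 = 220
That uses only 3 ≤ 4, so 4 paper rolls are enough.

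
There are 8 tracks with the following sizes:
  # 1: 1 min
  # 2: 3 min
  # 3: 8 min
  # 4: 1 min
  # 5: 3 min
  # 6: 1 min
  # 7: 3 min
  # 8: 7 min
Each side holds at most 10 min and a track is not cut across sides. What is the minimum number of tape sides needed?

Total = 8 + 7 + 3 + 3 + 3 + 1 + 1 + 1 = 27 min.
Lower bound: ⌈27/10⌉ = 3 tape sides.
A packing using 3 tape sides:
  side 1: 8 + 1 + 1 = 10
  side 2: 7 + 3 = 10
  side 3: 3 + 3 + 1 = 7
This matches the lower bound, so 3 is optimal.

3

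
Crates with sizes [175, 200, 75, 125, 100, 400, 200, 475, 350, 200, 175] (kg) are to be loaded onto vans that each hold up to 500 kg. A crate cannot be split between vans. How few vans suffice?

Total = 475 + 400 + 350 + 200 + 200 + 200 + 175 + 175 + 125 + 100 + 75 = 2475 kg.
Lower bound: ⌈2475/500⌉ = 5 vans.
A packing using 6 vans:
  van 1: 475 = 475
  van 2: 400 + 100 = 500
  van 3: 350 + 125 = 475
  van 4: 200 + 200 + 75 = 475
  van 5: 200 + 175 = 375
  van 6: 175 = 175
No arrangement into 5 vans stays within capacity, so 6 is optimal.

6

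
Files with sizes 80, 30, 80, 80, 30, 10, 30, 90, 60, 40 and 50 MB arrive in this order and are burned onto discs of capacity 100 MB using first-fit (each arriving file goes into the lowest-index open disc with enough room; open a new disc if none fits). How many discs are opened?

7

  80 → disc 1 (new)  [load 80/100]
  30 → disc 2 (new)  [load 30/100]
  80 → disc 3 (new)  [load 80/100]
  80 → disc 4 (new)  [load 80/100]
  30 → disc 2  [load 60/100]
  10 → disc 1  [load 90/100]
  30 → disc 2  [load 90/100]
  90 → disc 5 (new)  [load 90/100]
  60 → disc 6 (new)  [load 60/100]
  40 → disc 6  [load 100/100]
  50 → disc 7 (new)  [load 50/100]
7 discs opened.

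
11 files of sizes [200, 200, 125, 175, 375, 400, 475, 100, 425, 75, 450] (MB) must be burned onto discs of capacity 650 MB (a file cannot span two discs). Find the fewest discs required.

Total = 475 + 450 + 425 + 400 + 375 + 200 + 200 + 175 + 125 + 100 + 75 = 3000 MB.
Lower bound: ⌈3000/650⌉ = 5 discs.
A packing using 5 discs:
  disc 1: 475 + 175 = 650
  disc 2: 450 + 200 = 650
  disc 3: 425 + 200 = 625
  disc 4: 400 + 125 + 100 = 625
  disc 5: 375 + 75 = 450
This matches the lower bound, so 5 is optimal.

5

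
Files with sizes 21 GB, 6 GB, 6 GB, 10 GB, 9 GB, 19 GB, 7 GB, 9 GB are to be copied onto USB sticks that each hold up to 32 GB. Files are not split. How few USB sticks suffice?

3

Total = 21 + 19 + 10 + 9 + 9 + 7 + 6 + 6 = 87 GB.
Lower bound: ⌈87/32⌉ = 3 USB sticks.
A packing using 3 USB sticks:
  USB stick 1: 21 + 10 = 31
  USB stick 2: 19 + 9 = 28
  USB stick 3: 9 + 7 + 6 + 6 = 28
This matches the lower bound, so 3 is optimal.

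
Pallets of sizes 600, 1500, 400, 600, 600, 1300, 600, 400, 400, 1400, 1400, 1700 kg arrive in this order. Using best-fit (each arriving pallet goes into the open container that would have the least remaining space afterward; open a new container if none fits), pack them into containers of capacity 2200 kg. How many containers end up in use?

6

  600 → container 1 (new)  [load 600/2200]
  1500 → container 1  [load 2100/2200]
  400 → container 2 (new)  [load 400/2200]
  600 → container 2  [load 1000/2200]
  600 → container 2  [load 1600/2200]
  1300 → container 3 (new)  [load 1300/2200]
  600 → container 2  [load 2200/2200]
  400 → container 3  [load 1700/2200]
  400 → container 3  [load 2100/2200]
  1400 → container 4 (new)  [load 1400/2200]
  1400 → container 5 (new)  [load 1400/2200]
  1700 → container 6 (new)  [load 1700/2200]
6 containers opened.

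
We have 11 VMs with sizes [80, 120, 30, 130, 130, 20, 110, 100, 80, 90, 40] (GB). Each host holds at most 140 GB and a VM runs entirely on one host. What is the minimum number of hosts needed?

8

Total = 130 + 130 + 120 + 110 + 100 + 90 + 80 + 80 + 40 + 30 + 20 = 930 GB.
Lower bound: ⌈930/140⌉ = 7 hosts.
Also, 8 VMs each exceed 70 GB, and no two of those can share a host, so at least 8 hosts are needed.
A packing using 8 hosts:
  host 1: 130 = 130
  host 2: 130 = 130
  host 3: 120 + 20 = 140
  host 4: 110 + 30 = 140
  host 5: 100 + 40 = 140
  host 6: 90 = 90
  host 7: 80 = 80
  host 8: 80 = 80
This matches the lower bound, so 8 is optimal.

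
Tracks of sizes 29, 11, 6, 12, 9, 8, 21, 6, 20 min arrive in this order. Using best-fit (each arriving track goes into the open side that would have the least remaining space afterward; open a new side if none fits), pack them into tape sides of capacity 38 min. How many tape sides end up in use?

  29 → side 1 (new)  [load 29/38]
  11 → side 2 (new)  [load 11/38]
  6 → side 1  [load 35/38]
  12 → side 2  [load 23/38]
  9 → side 2  [load 32/38]
  8 → side 3 (new)  [load 8/38]
  21 → side 3  [load 29/38]
  6 → side 2  [load 38/38]
  20 → side 4 (new)  [load 20/38]
4 tape sides opened.

4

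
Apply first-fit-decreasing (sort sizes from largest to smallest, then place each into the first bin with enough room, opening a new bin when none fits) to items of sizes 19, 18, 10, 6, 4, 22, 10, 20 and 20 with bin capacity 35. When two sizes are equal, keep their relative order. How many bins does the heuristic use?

Sorted descending: 22, 20, 20, 19, 18, 10, 10, 6, 4.
  22 → bin 1 (new)  [load 22/35]
  20 → bin 2 (new)  [load 20/35]
  20 → bin 3 (new)  [load 20/35]
  19 → bin 4 (new)  [load 19/35]
  18 → bin 5 (new)  [load 18/35]
  10 → bin 1  [load 32/35]
  10 → bin 2  [load 30/35]
  6 → bin 3  [load 26/35]
  4 → bin 2  [load 34/35]
5 bins opened.

5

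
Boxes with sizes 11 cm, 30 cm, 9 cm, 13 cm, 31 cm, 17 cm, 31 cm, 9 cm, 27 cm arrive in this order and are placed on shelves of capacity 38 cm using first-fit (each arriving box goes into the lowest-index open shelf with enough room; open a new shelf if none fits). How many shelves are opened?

  11 → shelf 1 (new)  [load 11/38]
  30 → shelf 2 (new)  [load 30/38]
  9 → shelf 1  [load 20/38]
  13 → shelf 1  [load 33/38]
  31 → shelf 3 (new)  [load 31/38]
  17 → shelf 4 (new)  [load 17/38]
  31 → shelf 5 (new)  [load 31/38]
  9 → shelf 4  [load 26/38]
  27 → shelf 6 (new)  [load 27/38]
6 shelves opened.

6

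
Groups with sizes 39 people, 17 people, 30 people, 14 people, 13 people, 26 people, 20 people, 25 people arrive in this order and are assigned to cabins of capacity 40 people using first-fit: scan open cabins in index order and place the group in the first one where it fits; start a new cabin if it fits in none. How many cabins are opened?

6

  39 → cabin 1 (new)  [load 39/40]
  17 → cabin 2 (new)  [load 17/40]
  30 → cabin 3 (new)  [load 30/40]
  14 → cabin 2  [load 31/40]
  13 → cabin 4 (new)  [load 13/40]
  26 → cabin 4  [load 39/40]
  20 → cabin 5 (new)  [load 20/40]
  25 → cabin 6 (new)  [load 25/40]
6 cabins opened.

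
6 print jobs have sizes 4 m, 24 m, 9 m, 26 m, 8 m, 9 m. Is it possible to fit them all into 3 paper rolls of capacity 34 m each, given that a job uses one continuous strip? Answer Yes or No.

A valid assignment using 3 paper rolls:
  roll 1: 26 + 8 = 34
  roll 2: 24 + 9 = 33
  roll 3: 9 + 4 = 13
Every load is within 34 m, so 3 paper rolls suffice.

Yes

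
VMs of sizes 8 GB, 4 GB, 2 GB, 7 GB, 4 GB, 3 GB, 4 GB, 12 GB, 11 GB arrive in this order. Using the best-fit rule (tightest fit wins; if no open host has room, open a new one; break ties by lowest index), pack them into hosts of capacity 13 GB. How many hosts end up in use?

5

  8 → host 1 (new)  [load 8/13]
  4 → host 1  [load 12/13]
  2 → host 2 (new)  [load 2/13]
  7 → host 2  [load 9/13]
  4 → host 2  [load 13/13]
  3 → host 3 (new)  [load 3/13]
  4 → host 3  [load 7/13]
  12 → host 4 (new)  [load 12/13]
  11 → host 5 (new)  [load 11/13]
5 hosts opened.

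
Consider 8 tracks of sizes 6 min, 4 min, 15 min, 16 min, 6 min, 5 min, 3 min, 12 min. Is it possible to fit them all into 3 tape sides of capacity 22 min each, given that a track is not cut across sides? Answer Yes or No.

No

Total = 67 min; ⌈67/22⌉ = 4.
At least 4 tape sides are required, but only 3 are allowed.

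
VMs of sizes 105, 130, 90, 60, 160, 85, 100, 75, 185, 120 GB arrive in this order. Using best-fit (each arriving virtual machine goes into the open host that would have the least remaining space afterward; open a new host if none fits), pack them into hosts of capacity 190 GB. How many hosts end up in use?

  105 → host 1 (new)  [load 105/190]
  130 → host 2 (new)  [load 130/190]
  90 → host 3 (new)  [load 90/190]
  60 → host 2  [load 190/190]
  160 → host 4 (new)  [load 160/190]
  85 → host 1  [load 190/190]
  100 → host 3  [load 190/190]
  75 → host 5 (new)  [load 75/190]
  185 → host 6 (new)  [load 185/190]
  120 → host 7 (new)  [load 120/190]
7 hosts opened.

7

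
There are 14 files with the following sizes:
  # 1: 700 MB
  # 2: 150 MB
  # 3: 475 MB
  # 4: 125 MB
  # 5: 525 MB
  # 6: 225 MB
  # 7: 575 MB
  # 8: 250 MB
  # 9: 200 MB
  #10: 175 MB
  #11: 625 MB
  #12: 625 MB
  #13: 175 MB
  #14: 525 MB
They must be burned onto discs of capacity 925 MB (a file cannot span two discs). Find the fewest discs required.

7

Total = 700 + 625 + 625 + 575 + 525 + 525 + 475 + 250 + 225 + 200 + 175 + 175 + 150 + 125 = 5350 MB.
Lower bound: ⌈5350/925⌉ = 6 discs.
Also, 7 files each exceed 925/2 MB, and no two of those can share a disc, so at least 7 discs are needed.
A packing using 7 discs:
  disc 1: 700 + 225 = 925
  disc 2: 625 + 250 = 875
  disc 3: 625 + 200 = 825
  disc 4: 575 + 175 + 175 = 925
  disc 5: 525 + 150 + 125 = 800
  disc 6: 525 = 525
  disc 7: 475 = 475
This matches the lower bound, so 7 is optimal.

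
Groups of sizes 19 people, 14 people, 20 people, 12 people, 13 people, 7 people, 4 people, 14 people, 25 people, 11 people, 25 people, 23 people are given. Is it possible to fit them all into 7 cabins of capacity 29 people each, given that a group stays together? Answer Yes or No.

Total = 187 people; ⌈187/29⌉ = 7.
The bound of 7 does not rule out 7, but exhaustive search shows no assignment into 7 cabins of capacity 29 people exists — the minimum is 8.

No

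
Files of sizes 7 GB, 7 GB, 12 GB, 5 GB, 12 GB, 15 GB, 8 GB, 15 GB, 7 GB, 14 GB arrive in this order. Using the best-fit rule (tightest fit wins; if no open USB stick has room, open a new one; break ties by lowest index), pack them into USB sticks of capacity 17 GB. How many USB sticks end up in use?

7

  7 → USB stick 1 (new)  [load 7/17]
  7 → USB stick 1  [load 14/17]
  12 → USB stick 2 (new)  [load 12/17]
  5 → USB stick 2  [load 17/17]
  12 → USB stick 3 (new)  [load 12/17]
  15 → USB stick 4 (new)  [load 15/17]
  8 → USB stick 5 (new)  [load 8/17]
  15 → USB stick 6 (new)  [load 15/17]
  7 → USB stick 5  [load 15/17]
  14 → USB stick 7 (new)  [load 14/17]
7 USB sticks opened.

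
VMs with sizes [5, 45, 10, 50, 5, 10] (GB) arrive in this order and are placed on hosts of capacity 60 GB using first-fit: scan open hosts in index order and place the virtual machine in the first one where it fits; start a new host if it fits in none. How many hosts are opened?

  5 → host 1 (new)  [load 5/60]
  45 → host 1  [load 50/60]
  10 → host 1  [load 60/60]
  50 → host 2 (new)  [load 50/60]
  5 → host 2  [load 55/60]
  10 → host 3 (new)  [load 10/60]
3 hosts opened.

3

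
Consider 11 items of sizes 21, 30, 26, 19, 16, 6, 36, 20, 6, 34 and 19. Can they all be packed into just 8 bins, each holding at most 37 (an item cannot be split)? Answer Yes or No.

Yes

A valid assignment using 8 bins:
  bin 1: 36 = 36
  bin 2: 34 = 34
  bin 3: 30 + 6 = 36
  bin 4: 26 + 6 = 32
  bin 5: 21 + 16 = 37
  bin 6: 20 = 20
  bin 7: 19 = 19
  bin 8: 19 = 19
Every load is within 37, so 8 bins suffice.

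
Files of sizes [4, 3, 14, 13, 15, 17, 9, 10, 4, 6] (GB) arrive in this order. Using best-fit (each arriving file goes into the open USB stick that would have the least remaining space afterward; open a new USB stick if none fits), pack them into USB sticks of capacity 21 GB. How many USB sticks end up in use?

5

  4 → USB stick 1 (new)  [load 4/21]
  3 → USB stick 1  [load 7/21]
  14 → USB stick 1  [load 21/21]
  13 → USB stick 2 (new)  [load 13/21]
  15 → USB stick 3 (new)  [load 15/21]
  17 → USB stick 4 (new)  [load 17/21]
  9 → USB stick 5 (new)  [load 9/21]
  10 → USB stick 5  [load 19/21]
  4 → USB stick 4  [load 21/21]
  6 → USB stick 3  [load 21/21]
5 USB sticks opened.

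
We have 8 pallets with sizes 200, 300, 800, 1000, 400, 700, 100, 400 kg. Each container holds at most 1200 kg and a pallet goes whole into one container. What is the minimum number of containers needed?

4

Total = 1000 + 800 + 700 + 400 + 400 + 300 + 200 + 100 = 3900 kg.
Lower bound: ⌈3900/1200⌉ = 4 containers.
A packing using 4 containers:
  container 1: 1000 + 200 = 1200
  container 2: 800 + 400 = 1200
  container 3: 700 + 400 + 100 = 1200
  container 4: 300 = 300
This matches the lower bound, so 4 is optimal.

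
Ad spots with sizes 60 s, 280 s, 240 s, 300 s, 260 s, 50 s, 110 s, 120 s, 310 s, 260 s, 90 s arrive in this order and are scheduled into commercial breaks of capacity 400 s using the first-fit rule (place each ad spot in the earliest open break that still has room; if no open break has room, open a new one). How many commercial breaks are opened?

  60 → break 1 (new)  [load 60/400]
  280 → break 1  [load 340/400]
  240 → break 2 (new)  [load 240/400]
  300 → break 3 (new)  [load 300/400]
  260 → break 4 (new)  [load 260/400]
  50 → break 1  [load 390/400]
  110 → break 2  [load 350/400]
  120 → break 4  [load 380/400]
  310 → break 5 (new)  [load 310/400]
  260 → break 6 (new)  [load 260/400]
  90 → break 3  [load 390/400]
6 commercial breaks opened.

6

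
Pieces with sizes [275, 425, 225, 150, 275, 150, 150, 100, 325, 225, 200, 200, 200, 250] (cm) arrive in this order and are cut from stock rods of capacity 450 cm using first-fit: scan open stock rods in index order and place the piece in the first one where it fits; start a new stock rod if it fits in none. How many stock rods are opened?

  275 → stock rod 1 (new)  [load 275/450]
  425 → stock rod 2 (new)  [load 425/450]
  225 → stock rod 3 (new)  [load 225/450]
  150 → stock rod 1  [load 425/450]
  275 → stock rod 4 (new)  [load 275/450]
  150 → stock rod 3  [load 375/450]
  150 → stock rod 4  [load 425/450]
  100 → stock rod 5 (new)  [load 100/450]
  325 → stock rod 5  [load 425/450]
  225 → stock rod 6 (new)  [load 225/450]
  200 → stock rod 6  [load 425/450]
  200 → stock rod 7 (new)  [load 200/450]
  200 → stock rod 7  [load 400/450]
  250 → stock rod 8 (new)  [load 250/450]
8 stock rods opened.

8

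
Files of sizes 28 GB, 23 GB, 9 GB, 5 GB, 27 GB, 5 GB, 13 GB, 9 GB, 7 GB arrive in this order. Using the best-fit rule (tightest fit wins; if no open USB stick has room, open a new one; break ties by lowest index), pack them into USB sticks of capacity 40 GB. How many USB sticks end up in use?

  28 → USB stick 1 (new)  [load 28/40]
  23 → USB stick 2 (new)  [load 23/40]
  9 → USB stick 1  [load 37/40]
  5 → USB stick 2  [load 28/40]
  27 → USB stick 3 (new)  [load 27/40]
  5 → USB stick 2  [load 33/40]
  13 → USB stick 3  [load 40/40]
  9 → USB stick 4 (new)  [load 9/40]
  7 → USB stick 2  [load 40/40]
4 USB sticks opened.

4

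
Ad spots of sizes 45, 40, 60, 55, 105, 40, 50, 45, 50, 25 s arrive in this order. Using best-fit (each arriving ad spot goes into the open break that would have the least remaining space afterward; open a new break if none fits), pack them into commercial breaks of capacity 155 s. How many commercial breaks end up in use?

4

  45 → break 1 (new)  [load 45/155]
  40 → break 1  [load 85/155]
  60 → break 1  [load 145/155]
  55 → break 2 (new)  [load 55/155]
  105 → break 3 (new)  [load 105/155]
  40 → break 3  [load 145/155]
  50 → break 2  [load 105/155]
  45 → break 2  [load 150/155]
  50 → break 4 (new)  [load 50/155]
  25 → break 4  [load 75/155]
4 commercial breaks opened.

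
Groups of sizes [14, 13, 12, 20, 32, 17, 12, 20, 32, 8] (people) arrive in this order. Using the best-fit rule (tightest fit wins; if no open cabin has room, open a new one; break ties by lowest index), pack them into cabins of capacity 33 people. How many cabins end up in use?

6

  14 → cabin 1 (new)  [load 14/33]
  13 → cabin 1  [load 27/33]
  12 → cabin 2 (new)  [load 12/33]
  20 → cabin 2  [load 32/33]
  32 → cabin 3 (new)  [load 32/33]
  17 → cabin 4 (new)  [load 17/33]
  12 → cabin 4  [load 29/33]
  20 → cabin 5 (new)  [load 20/33]
  32 → cabin 6 (new)  [load 32/33]
  8 → cabin 5  [load 28/33]
6 cabins opened.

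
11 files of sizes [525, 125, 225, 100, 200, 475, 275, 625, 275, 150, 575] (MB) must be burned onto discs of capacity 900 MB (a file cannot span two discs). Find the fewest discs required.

4

Total = 625 + 575 + 525 + 475 + 275 + 275 + 225 + 200 + 150 + 125 + 100 = 3550 MB.
Lower bound: ⌈3550/900⌉ = 4 discs.
A packing using 4 discs:
  disc 1: 625 + 275 = 900
  disc 2: 575 + 275 = 850
  disc 3: 525 + 225 + 150 = 900
  disc 4: 475 + 200 + 125 + 100 = 900
This matches the lower bound, so 4 is optimal.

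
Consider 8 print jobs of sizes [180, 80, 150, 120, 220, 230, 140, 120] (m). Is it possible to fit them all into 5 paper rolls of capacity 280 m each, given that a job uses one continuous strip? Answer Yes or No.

Yes

A valid assignment using 5 paper rolls:
  roll 1: 230 = 230
  roll 2: 220 = 220
  roll 3: 180 + 80 = 260
  roll 4: 150 + 120 = 270
  roll 5: 140 + 120 = 260
Every load is within 280 m, so 5 paper rolls suffice.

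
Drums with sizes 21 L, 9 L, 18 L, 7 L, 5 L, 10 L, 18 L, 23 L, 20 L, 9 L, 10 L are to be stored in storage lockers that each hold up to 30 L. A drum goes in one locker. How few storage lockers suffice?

6

Total = 23 + 21 + 20 + 18 + 18 + 10 + 10 + 9 + 9 + 7 + 5 = 150 L.
Lower bound: ⌈150/30⌉ = 5 storage lockers.
A packing using 6 storage lockers:
  locker 1: 23 + 7 = 30
  locker 2: 21 + 9 = 30
  locker 3: 20 + 10 = 30
  locker 4: 18 + 10 = 28
  locker 5: 18 + 9 = 27
  locker 6: 5 = 5
No arrangement into 5 storage lockers stays within capacity, so 6 is optimal.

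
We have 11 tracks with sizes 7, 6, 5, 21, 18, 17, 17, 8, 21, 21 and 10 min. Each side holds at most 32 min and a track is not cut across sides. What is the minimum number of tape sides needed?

6

Total = 21 + 21 + 21 + 18 + 17 + 17 + 10 + 8 + 7 + 6 + 5 = 151 min.
Lower bound: ⌈151/32⌉ = 5 tape sides.
Also, 6 tracks each exceed 16 min, and no two of those can share a side, so at least 6 tape sides are needed.
A packing using 6 tape sides:
  side 1: 21 + 10 = 31
  side 2: 21 + 8 = 29
  side 3: 21 + 7 = 28
  side 4: 18 + 6 + 5 = 29
  side 5: 17 = 17
  side 6: 17 = 17
This matches the lower bound, so 6 is optimal.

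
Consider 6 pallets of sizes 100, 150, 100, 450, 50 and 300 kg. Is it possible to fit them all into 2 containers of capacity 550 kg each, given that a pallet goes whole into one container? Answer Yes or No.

No

Total = 1150 kg; ⌈1150/550⌉ = 3.
At least 3 containers are required, but only 2 are allowed.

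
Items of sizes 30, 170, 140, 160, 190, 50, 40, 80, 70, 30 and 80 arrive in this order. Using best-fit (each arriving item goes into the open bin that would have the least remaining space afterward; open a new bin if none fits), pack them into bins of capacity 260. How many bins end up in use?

5

  30 → bin 1 (new)  [load 30/260]
  170 → bin 1  [load 200/260]
  140 → bin 2 (new)  [load 140/260]
  160 → bin 3 (new)  [load 160/260]
  190 → bin 4 (new)  [load 190/260]
  50 → bin 1  [load 250/260]
  40 → bin 4  [load 230/260]
  80 → bin 3  [load 240/260]
  70 → bin 2  [load 210/260]
  30 → bin 4  [load 260/260]
  80 → bin 5 (new)  [load 80/260]
5 bins opened.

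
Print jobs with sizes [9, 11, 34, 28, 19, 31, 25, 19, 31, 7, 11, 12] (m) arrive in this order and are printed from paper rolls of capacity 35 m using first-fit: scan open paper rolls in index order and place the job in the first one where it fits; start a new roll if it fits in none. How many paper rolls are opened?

8

  9 → roll 1 (new)  [load 9/35]
  11 → roll 1  [load 20/35]
  34 → roll 2 (new)  [load 34/35]
  28 → roll 3 (new)  [load 28/35]
  19 → roll 4 (new)  [load 19/35]
  31 → roll 5 (new)  [load 31/35]
  25 → roll 6 (new)  [load 25/35]
  19 → roll 7 (new)  [load 19/35]
  31 → roll 8 (new)  [load 31/35]
  7 → roll 1  [load 27/35]
  11 → roll 4  [load 30/35]
  12 → roll 7  [load 31/35]
8 paper rolls opened.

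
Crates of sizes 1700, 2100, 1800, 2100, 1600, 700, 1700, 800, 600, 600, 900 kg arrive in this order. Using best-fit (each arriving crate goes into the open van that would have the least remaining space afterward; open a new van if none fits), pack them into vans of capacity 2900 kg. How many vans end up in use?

6

  1700 → van 1 (new)  [load 1700/2900]
  2100 → van 2 (new)  [load 2100/2900]
  1800 → van 3 (new)  [load 1800/2900]
  2100 → van 4 (new)  [load 2100/2900]
  1600 → van 5 (new)  [load 1600/2900]
  700 → van 2  [load 2800/2900]
  1700 → van 6 (new)  [load 1700/2900]
  800 → van 4  [load 2900/2900]
  600 → van 3  [load 2400/2900]
  600 → van 1  [load 2300/2900]
  900 → van 6  [load 2600/2900]
6 vans opened.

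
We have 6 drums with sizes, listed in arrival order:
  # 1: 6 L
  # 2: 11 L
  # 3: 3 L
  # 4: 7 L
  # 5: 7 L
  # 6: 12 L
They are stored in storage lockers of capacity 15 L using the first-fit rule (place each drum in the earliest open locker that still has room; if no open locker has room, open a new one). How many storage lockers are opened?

4

  6 → locker 1 (new)  [load 6/15]
  11 → locker 2 (new)  [load 11/15]
  3 → locker 1  [load 9/15]
  7 → locker 3 (new)  [load 7/15]
  7 → locker 3  [load 14/15]
  12 → locker 4 (new)  [load 12/15]
4 storage lockers opened.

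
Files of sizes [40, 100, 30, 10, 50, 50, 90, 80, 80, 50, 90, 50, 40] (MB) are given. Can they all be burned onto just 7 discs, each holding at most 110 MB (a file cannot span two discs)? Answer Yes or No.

No

Total = 760 MB; ⌈760/110⌉ = 7.
The bound of 7 does not rule out 7, but exhaustive search shows no assignment into 7 discs of capacity 110 MB exists — the minimum is 8.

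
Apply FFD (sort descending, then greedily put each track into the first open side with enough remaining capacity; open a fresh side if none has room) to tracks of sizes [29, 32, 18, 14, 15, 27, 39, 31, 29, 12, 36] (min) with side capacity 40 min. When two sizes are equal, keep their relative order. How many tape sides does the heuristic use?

Sorted descending: 39, 36, 32, 31, 29, 29, 27, 18, 15, 14, 12.
  39 → side 1 (new)  [load 39/40]
  36 → side 2 (new)  [load 36/40]
  32 → side 3 (new)  [load 32/40]
  31 → side 4 (new)  [load 31/40]
  29 → side 5 (new)  [load 29/40]
  29 → side 6 (new)  [load 29/40]
  27 → side 7 (new)  [load 27/40]
  18 → side 8 (new)  [load 18/40]
  15 → side 8  [load 33/40]
  14 → side 9 (new)  [load 14/40]
  12 → side 7  [load 39/40]
9 tape sides opened.

9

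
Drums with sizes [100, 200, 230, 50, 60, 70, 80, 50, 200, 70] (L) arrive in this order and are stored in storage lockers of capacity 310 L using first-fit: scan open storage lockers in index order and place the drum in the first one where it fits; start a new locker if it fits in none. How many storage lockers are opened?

4

  100 → locker 1 (new)  [load 100/310]
  200 → locker 1  [load 300/310]
  230 → locker 2 (new)  [load 230/310]
  50 → locker 2  [load 280/310]
  60 → locker 3 (new)  [load 60/310]
  70 → locker 3  [load 130/310]
  80 → locker 3  [load 210/310]
  50 → locker 3  [load 260/310]
  200 → locker 4 (new)  [load 200/310]
  70 → locker 4  [load 270/310]
4 storage lockers opened.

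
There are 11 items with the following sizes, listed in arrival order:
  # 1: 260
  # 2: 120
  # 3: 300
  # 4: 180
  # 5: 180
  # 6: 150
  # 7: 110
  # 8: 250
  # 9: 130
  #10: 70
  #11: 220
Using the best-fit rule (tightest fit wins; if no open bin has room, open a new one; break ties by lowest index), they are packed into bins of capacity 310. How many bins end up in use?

  260 → bin 1 (new)  [load 260/310]
  120 → bin 2 (new)  [load 120/310]
  300 → bin 3 (new)  [load 300/310]
  180 → bin 2  [load 300/310]
  180 → bin 4 (new)  [load 180/310]
  150 → bin 5 (new)  [load 150/310]
  110 → bin 4  [load 290/310]
  250 → bin 6 (new)  [load 250/310]
  130 → bin 5  [load 280/310]
  70 → bin 7 (new)  [load 70/310]
  220 → bin 7  [load 290/310]
7 bins opened.

7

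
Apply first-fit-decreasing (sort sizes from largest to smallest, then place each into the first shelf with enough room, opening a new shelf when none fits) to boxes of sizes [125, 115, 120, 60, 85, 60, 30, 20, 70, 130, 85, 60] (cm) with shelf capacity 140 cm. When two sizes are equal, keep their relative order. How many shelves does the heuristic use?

Sorted descending: 130, 125, 120, 115, 85, 85, 70, 60, 60, 60, 30, 20.
  130 → shelf 1 (new)  [load 130/140]
  125 → shelf 2 (new)  [load 125/140]
  120 → shelf 3 (new)  [load 120/140]
  115 → shelf 4 (new)  [load 115/140]
  85 → shelf 5 (new)  [load 85/140]
  85 → shelf 6 (new)  [load 85/140]
  70 → shelf 7 (new)  [load 70/140]
  60 → shelf 7  [load 130/140]
  60 → shelf 8 (new)  [load 60/140]
  60 → shelf 8  [load 120/140]
  30 → shelf 5  [load 115/140]
  20 → shelf 3  [load 140/140]
8 shelves opened.

8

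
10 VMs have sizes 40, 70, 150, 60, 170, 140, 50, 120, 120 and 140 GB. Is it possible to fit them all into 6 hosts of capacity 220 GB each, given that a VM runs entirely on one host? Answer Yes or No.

Yes

A valid assignment using 6 hosts:
  host 1: 170 + 50 = 220
  host 2: 150 + 70 = 220
  host 3: 140 + 60 = 200
  host 4: 140 + 40 = 180
  host 5: 120 = 120
  host 6: 120 = 120
Every load is within 220 GB, so 6 hosts suffice.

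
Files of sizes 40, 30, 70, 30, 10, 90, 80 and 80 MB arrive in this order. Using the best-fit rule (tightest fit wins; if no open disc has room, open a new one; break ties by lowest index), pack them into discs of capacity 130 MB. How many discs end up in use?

5

  40 → disc 1 (new)  [load 40/130]
  30 → disc 1  [load 70/130]
  70 → disc 2 (new)  [load 70/130]
  30 → disc 1  [load 100/130]
  10 → disc 1  [load 110/130]
  90 → disc 3 (new)  [load 90/130]
  80 → disc 4 (new)  [load 80/130]
  80 → disc 5 (new)  [load 80/130]
5 discs opened.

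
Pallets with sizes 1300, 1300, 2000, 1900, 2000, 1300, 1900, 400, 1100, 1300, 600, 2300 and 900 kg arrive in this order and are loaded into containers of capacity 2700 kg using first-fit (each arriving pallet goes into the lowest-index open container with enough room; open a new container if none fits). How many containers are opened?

8

  1300 → container 1 (new)  [load 1300/2700]
  1300 → container 1  [load 2600/2700]
  2000 → container 2 (new)  [load 2000/2700]
  1900 → container 3 (new)  [load 1900/2700]
  2000 → container 4 (new)  [load 2000/2700]
  1300 → container 5 (new)  [load 1300/2700]
  1900 → container 6 (new)  [load 1900/2700]
  400 → container 2  [load 2400/2700]
  1100 → container 5  [load 2400/2700]
  1300 → container 7 (new)  [load 1300/2700]
  600 → container 3  [load 2500/2700]
  2300 → container 8 (new)  [load 2300/2700]
  900 → container 7  [load 2200/2700]
8 containers opened.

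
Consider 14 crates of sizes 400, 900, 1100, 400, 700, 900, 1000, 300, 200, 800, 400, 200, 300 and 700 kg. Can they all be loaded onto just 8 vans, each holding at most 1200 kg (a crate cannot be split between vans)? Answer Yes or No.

A valid assignment using 8 vans:
  van 1: 1100 = 1100
  van 2: 1000 + 200 = 1200
  van 3: 900 + 300 = 1200
  van 4: 900 + 300 = 1200
  van 5: 800 + 400 = 1200
  van 6: 700 + 400 = 1100
  van 7: 700 + 400 = 1100
  van 8: 200 = 200
Every load is within 1200 kg, so 8 vans suffice.

Yes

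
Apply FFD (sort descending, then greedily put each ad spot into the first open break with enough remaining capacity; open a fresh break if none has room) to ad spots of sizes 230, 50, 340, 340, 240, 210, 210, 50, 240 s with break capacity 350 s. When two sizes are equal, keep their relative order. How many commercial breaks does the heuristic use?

7

Sorted descending: 340, 340, 240, 240, 230, 210, 210, 50, 50.
  340 → break 1 (new)  [load 340/350]
  340 → break 2 (new)  [load 340/350]
  240 → break 3 (new)  [load 240/350]
  240 → break 4 (new)  [load 240/350]
  230 → break 5 (new)  [load 230/350]
  210 → break 6 (new)  [load 210/350]
  210 → break 7 (new)  [load 210/350]
  50 → break 3  [load 290/350]
  50 → break 3  [load 340/350]
7 commercial breaks opened.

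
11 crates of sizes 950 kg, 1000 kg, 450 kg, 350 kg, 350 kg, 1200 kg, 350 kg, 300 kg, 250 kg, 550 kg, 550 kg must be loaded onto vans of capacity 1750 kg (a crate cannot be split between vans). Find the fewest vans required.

4

Total = 1200 + 1000 + 950 + 550 + 550 + 450 + 350 + 350 + 350 + 300 + 250 = 6300 kg.
Lower bound: ⌈6300/1750⌉ = 4 vans.
A packing using 4 vans:
  van 1: 1200 + 550 = 1750
  van 2: 1000 + 550 = 1550
  van 3: 950 + 450 + 350 = 1750
  van 4: 350 + 350 + 300 + 250 = 1250
This matches the lower bound, so 4 is optimal.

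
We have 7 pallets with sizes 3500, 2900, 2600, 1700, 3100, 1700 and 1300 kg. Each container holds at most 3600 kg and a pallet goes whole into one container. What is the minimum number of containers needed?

6

Total = 3500 + 3100 + 2900 + 2600 + 1700 + 1700 + 1300 = 16800 kg.
Lower bound: ⌈16800/3600⌉ = 5 containers.
A packing using 6 containers:
  container 1: 3500 = 3500
  container 2: 3100 = 3100
  container 3: 2900 = 2900
  container 4: 2600 = 2600
  container 5: 1700 + 1700 = 3400
  container 6: 1300 = 1300
No arrangement into 5 containers stays within capacity, so 6 is optimal.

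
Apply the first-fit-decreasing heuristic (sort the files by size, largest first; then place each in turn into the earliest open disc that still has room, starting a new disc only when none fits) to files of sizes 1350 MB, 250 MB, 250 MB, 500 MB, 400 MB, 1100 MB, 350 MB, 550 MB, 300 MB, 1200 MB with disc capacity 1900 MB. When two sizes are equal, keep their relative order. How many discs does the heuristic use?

Sorted descending: 1350, 1200, 1100, 550, 500, 400, 350, 300, 250, 250.
  1350 → disc 1 (new)  [load 1350/1900]
  1200 → disc 2 (new)  [load 1200/1900]
  1100 → disc 3 (new)  [load 1100/1900]
  550 → disc 1  [load 1900/1900]
  500 → disc 2  [load 1700/1900]
  400 → disc 3  [load 1500/1900]
  350 → disc 3  [load 1850/1900]
  300 → disc 4 (new)  [load 300/1900]
  250 → disc 4  [load 550/1900]
  250 → disc 4  [load 800/1900]
4 discs opened.

4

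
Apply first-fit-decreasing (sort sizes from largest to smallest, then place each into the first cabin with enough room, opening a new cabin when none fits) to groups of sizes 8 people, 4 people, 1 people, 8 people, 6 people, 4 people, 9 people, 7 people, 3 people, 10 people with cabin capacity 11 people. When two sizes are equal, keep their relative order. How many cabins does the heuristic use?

6

Sorted descending: 10, 9, 8, 8, 7, 6, 4, 4, 3, 1.
  10 → cabin 1 (new)  [load 10/11]
  9 → cabin 2 (new)  [load 9/11]
  8 → cabin 3 (new)  [load 8/11]
  8 → cabin 4 (new)  [load 8/11]
  7 → cabin 5 (new)  [load 7/11]
  6 → cabin 6 (new)  [load 6/11]
  4 → cabin 5  [load 11/11]
  4 → cabin 6  [load 10/11]
  3 → cabin 3  [load 11/11]
  1 → cabin 1  [load 11/11]
6 cabins opened.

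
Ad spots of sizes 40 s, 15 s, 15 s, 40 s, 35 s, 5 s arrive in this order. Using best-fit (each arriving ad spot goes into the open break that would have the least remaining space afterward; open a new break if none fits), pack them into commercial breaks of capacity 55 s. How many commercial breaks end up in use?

  40 → break 1 (new)  [load 40/55]
  15 → break 1  [load 55/55]
  15 → break 2 (new)  [load 15/55]
  40 → break 2  [load 55/55]
  35 → break 3 (new)  [load 35/55]
  5 → break 3  [load 40/55]
3 commercial breaks opened.

3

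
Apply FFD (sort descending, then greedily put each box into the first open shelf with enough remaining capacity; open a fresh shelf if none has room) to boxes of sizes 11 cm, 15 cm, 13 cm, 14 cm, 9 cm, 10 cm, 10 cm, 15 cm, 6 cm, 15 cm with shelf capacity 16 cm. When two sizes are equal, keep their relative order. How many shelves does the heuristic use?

9

Sorted descending: 15, 15, 15, 14, 13, 11, 10, 10, 9, 6.
  15 → shelf 1 (new)  [load 15/16]
  15 → shelf 2 (new)  [load 15/16]
  15 → shelf 3 (new)  [load 15/16]
  14 → shelf 4 (new)  [load 14/16]
  13 → shelf 5 (new)  [load 13/16]
  11 → shelf 6 (new)  [load 11/16]
  10 → shelf 7 (new)  [load 10/16]
  10 → shelf 8 (new)  [load 10/16]
  9 → shelf 9 (new)  [load 9/16]
  6 → shelf 7  [load 16/16]
9 shelves opened.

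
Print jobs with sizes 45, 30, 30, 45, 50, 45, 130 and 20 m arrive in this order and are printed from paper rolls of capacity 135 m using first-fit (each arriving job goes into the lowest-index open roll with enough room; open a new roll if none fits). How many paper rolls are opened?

4

  45 → roll 1 (new)  [load 45/135]
  30 → roll 1  [load 75/135]
  30 → roll 1  [load 105/135]
  45 → roll 2 (new)  [load 45/135]
  50 → roll 2  [load 95/135]
  45 → roll 3 (new)  [load 45/135]
  130 → roll 4 (new)  [load 130/135]
  20 → roll 1  [load 125/135]
4 paper rolls opened.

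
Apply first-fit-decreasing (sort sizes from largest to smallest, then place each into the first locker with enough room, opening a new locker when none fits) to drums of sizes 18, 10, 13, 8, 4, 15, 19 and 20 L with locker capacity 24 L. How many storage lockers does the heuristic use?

5

Sorted descending: 20, 19, 18, 15, 13, 10, 8, 4.
  20 → locker 1 (new)  [load 20/24]
  19 → locker 2 (new)  [load 19/24]
  18 → locker 3 (new)  [load 18/24]
  15 → locker 4 (new)  [load 15/24]
  13 → locker 5 (new)  [load 13/24]
  10 → locker 5  [load 23/24]
  8 → locker 4  [load 23/24]
  4 → locker 1  [load 24/24]
5 storage lockers opened.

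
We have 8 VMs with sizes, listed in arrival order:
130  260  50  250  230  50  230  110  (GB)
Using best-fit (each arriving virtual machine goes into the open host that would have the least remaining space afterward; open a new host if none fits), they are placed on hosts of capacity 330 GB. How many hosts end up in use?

5

  130 → host 1 (new)  [load 130/330]
  260 → host 2 (new)  [load 260/330]
  50 → host 2  [load 310/330]
  250 → host 3 (new)  [load 250/330]
  230 → host 4 (new)  [load 230/330]
  50 → host 3  [load 300/330]
  230 → host 5 (new)  [load 230/330]
  110 → host 1  [load 240/330]
5 hosts opened.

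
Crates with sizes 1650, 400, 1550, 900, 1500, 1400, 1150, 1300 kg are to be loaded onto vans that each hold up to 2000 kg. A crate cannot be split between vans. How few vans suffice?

Total = 1650 + 1550 + 1500 + 1400 + 1300 + 1150 + 900 + 400 = 9850 kg.
Lower bound: ⌈9850/2000⌉ = 5 vans.
Also, 6 crates each exceed 1000 kg, and no two of those can share a van, so at least 6 vans are needed.
A packing using 7 vans:
  van 1: 1650 = 1650
  van 2: 1550 + 400 = 1950
  van 3: 1500 = 1500
  van 4: 1400 = 1400
  van 5: 1300 = 1300
  van 6: 1150 = 1150
  van 7: 900 = 900
No arrangement into 6 vans stays within capacity, so 7 is optimal.

7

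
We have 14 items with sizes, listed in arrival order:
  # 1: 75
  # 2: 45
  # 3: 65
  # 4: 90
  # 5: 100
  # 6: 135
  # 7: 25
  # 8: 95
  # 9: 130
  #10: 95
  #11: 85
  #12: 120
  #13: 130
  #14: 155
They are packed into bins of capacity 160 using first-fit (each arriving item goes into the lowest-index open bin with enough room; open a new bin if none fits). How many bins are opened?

11

  75 → bin 1 (new)  [load 75/160]
  45 → bin 1  [load 120/160]
  65 → bin 2 (new)  [load 65/160]
  90 → bin 2  [load 155/160]
  100 → bin 3 (new)  [load 100/160]
  135 → bin 4 (new)  [load 135/160]
  25 → bin 1  [load 145/160]
  95 → bin 5 (new)  [load 95/160]
  130 → bin 6 (new)  [load 130/160]
  95 → bin 7 (new)  [load 95/160]
  85 → bin 8 (new)  [load 85/160]
  120 → bin 9 (new)  [load 120/160]
  130 → bin 10 (new)  [load 130/160]
  155 → bin 11 (new)  [load 155/160]
11 bins opened.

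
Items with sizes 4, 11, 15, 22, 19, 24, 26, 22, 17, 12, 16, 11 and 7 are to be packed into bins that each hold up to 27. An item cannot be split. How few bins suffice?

Total = 26 + 24 + 22 + 22 + 19 + 17 + 16 + 15 + 12 + 11 + 11 + 7 + 4 = 206.
Lower bound: ⌈206/27⌉ = 8 bins.
A packing using 9 bins:
  bin 1: 26 = 26
  bin 2: 24 = 24
  bin 3: 22 + 4 = 26
  bin 4: 22 = 22
  bin 5: 19 + 7 = 26
  bin 6: 17 = 17
  bin 7: 16 + 11 = 27
  bin 8: 15 + 12 = 27
  bin 9: 11 = 11
No arrangement into 8 bins stays within capacity, so 9 is optimal.

9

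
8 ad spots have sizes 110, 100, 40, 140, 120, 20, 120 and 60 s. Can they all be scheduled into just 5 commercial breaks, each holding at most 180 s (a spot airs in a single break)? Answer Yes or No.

A valid assignment using 5 commercial breaks:
  break 1: 140 + 40 = 180
  break 2: 120 + 60 = 180
  break 3: 120 + 20 = 140
  break 4: 110 = 110
  break 5: 100 = 100
Every load is within 180 s, so 5 commercial breaks suffice.

Yes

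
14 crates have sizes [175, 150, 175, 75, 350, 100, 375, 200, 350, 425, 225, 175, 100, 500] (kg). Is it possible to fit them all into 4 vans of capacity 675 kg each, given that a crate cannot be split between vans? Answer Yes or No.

Total = 3375 kg; ⌈3375/675⌉ = 5.
At least 5 vans are required, but only 4 are allowed.

No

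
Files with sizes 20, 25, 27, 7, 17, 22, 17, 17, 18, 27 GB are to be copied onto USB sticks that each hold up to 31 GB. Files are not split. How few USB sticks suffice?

Total = 27 + 27 + 25 + 22 + 20 + 18 + 17 + 17 + 17 + 7 = 197 GB.
Lower bound: ⌈197/31⌉ = 7 USB sticks.
Also, 9 files each exceed 31/2 GB, and no two of those can share a USB stick, so at least 9 USB sticks are needed.
A packing using 9 USB sticks:
  USB stick 1: 27 = 27
  USB stick 2: 27 = 27
  USB stick 3: 25 = 25
  USB stick 4: 22 + 7 = 29
  USB stick 5: 20 = 20
  USB stick 6: 18 = 18
  USB stick 7: 17 = 17
  USB stick 8: 17 = 17
  USB stick 9: 17 = 17
This matches the lower bound, so 9 is optimal.

9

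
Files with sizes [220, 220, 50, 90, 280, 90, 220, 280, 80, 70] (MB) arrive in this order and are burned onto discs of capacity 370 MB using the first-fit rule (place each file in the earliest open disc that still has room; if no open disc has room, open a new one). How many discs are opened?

  220 → disc 1 (new)  [load 220/370]
  220 → disc 2 (new)  [load 220/370]
  50 → disc 1  [load 270/370]
  90 → disc 1  [load 360/370]
  280 → disc 3 (new)  [load 280/370]
  90 → disc 2  [load 310/370]
  220 → disc 4 (new)  [load 220/370]
  280 → disc 5 (new)  [load 280/370]
  80 → disc 3  [load 360/370]
  70 → disc 4  [load 290/370]
5 discs opened.

5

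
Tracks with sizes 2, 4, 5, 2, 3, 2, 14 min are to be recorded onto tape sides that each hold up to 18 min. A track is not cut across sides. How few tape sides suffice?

2

Total = 14 + 5 + 4 + 3 + 2 + 2 + 2 = 32 min.
Lower bound: ⌈32/18⌉ = 2 tape sides.
A packing using 2 tape sides:
  side 1: 14 + 4 = 18
  side 2: 5 + 3 + 2 + 2 + 2 = 14
This matches the lower bound, so 2 is optimal.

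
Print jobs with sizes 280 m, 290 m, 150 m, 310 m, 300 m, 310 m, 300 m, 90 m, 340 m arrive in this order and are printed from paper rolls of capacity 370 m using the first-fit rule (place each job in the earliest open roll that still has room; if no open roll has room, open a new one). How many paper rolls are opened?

8

  280 → roll 1 (new)  [load 280/370]
  290 → roll 2 (new)  [load 290/370]
  150 → roll 3 (new)  [load 150/370]
  310 → roll 4 (new)  [load 310/370]
  300 → roll 5 (new)  [load 300/370]
  310 → roll 6 (new)  [load 310/370]
  300 → roll 7 (new)  [load 300/370]
  90 → roll 1  [load 370/370]
  340 → roll 8 (new)  [load 340/370]
8 paper rolls opened.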